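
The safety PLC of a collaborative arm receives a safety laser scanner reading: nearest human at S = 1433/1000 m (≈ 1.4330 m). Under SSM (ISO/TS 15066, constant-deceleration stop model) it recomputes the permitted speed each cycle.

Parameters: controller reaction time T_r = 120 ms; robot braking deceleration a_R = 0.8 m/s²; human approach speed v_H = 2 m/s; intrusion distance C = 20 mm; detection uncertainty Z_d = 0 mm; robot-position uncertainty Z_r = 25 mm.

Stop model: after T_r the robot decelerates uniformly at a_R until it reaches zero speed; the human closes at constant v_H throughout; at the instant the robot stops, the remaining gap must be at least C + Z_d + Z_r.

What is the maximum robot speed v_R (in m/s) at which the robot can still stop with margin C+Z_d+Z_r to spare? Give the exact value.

v_R_max = 2/5 m/s = 0.4000 m/s

collect terms ⇒ (5/8)·v_R² + (131/50)·v_R + (-287/250) = 0
  disc = (131/50)² − 4·(5/8)·(-287/250) = 6084/625 ; √disc = 78/25
  v_R = (−(131/50) + 78/25) / (2·(5/8)) = 2/5 m/s
check:
T_s = v_R/a_R = (2/5)/(4/5) = 0.5000 s
reaction-phase robot travel = 0.4000·0.1200 = 0.0480 m
braking distance = 0.4000²/(2·0.8000) = 0.1000 m
human closes 2.0000·0.6200 = 1.2400 m
C+Z_d+Z_r = 0.0200+0.0000+0.0250 = 0.0450 m
sum ≈ 0.0480+0.1000+1.2400+0.0450 ≈ 1.4330 m = S ✓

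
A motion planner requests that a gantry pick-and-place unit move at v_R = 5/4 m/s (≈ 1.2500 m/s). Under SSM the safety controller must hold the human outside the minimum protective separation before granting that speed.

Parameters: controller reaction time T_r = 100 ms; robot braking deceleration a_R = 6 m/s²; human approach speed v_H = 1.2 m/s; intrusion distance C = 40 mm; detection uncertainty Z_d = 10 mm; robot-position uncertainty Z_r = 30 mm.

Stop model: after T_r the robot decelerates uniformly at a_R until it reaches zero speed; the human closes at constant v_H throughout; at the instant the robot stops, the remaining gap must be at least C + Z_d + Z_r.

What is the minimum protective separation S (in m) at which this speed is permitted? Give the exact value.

braking lasts T_s = (5/4)/6 = 0.2083 s
robot in T_r: 1.2500·0.1000 = 0.1250 m
robot covers 1.2500·0.2083 − ½·6.0000·0.2083² = 0.1302 m while stopping
human closes 1.2000·0.3083 = 0.3700 m
margins: 0.0400+0.0100+0.0300 = 0.0800 m
S_min ≈ 0.1250+0.1302+0.3700+0.0800  ⇒  S_min = 677/960 m

S_min = 677/960 m = 0.7052 m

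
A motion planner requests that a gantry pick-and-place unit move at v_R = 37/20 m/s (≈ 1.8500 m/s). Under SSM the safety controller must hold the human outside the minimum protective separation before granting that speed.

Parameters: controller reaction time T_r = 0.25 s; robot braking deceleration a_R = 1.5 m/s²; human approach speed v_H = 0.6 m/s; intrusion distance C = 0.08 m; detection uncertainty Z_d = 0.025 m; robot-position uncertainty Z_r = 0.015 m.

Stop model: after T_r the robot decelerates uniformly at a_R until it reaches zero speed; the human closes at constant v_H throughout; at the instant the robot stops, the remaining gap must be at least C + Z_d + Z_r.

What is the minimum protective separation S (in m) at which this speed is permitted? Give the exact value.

S_min = 196/75 m = 2.6133 m

T_s = v_R/a_R = (37/20)/(3/2) = 1.2333 s
reaction-phase robot travel = 1.8500·0.2500 = 0.4625 m
robot covers 1.8500·1.2333 − ½·1.5000·1.2333² = 1.1408 m while stopping
person approaches 0.6000·(0.2500+1.2333) = 0.8900 m
margins: 0.0800+0.0250+0.0150 = 0.1200 m
S_min ≈ 0.4625+1.1408+0.8900+0.1200  ⇒  S_min = 196/75 m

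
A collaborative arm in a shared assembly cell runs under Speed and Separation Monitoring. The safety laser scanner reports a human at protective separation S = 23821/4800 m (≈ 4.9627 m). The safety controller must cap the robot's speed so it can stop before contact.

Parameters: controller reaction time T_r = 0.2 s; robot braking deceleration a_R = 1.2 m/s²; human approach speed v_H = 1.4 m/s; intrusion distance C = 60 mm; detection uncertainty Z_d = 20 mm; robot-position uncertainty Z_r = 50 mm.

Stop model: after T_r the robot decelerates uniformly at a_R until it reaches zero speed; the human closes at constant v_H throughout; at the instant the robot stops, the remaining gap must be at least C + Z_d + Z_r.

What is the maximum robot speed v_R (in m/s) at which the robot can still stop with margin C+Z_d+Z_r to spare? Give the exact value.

quadratic (5/12)·v² + (41/30)·v + (-21853/4800) = 0
  disc = (41/30)² − 4·(5/12)·(-21853/4800) = 15129/1600 ; √disc = 123/40
  v_R = (−(41/30) + 123/40) / (2·(5/12)) = 41/20 m/s
check:
braking lasts T_s = (41/20)/(6/5) = 1.7083 s
robot covers v_R·T_r = 2.0500·0.2000 = 0.4100 m before braking
braking distance = 2.0500²/(2·1.2000) = 1.7510 m
human closes 1.4000·1.9083 = 2.6717 m
residual clearance needed = 0.0600+0.0200+0.0500 = 0.1300 m
sum ≈ 0.4100+1.7510+2.6717+0.1300 ≈ 4.9627 m = S ✓

v_R_max = 41/20 m/s = 2.0500 m/s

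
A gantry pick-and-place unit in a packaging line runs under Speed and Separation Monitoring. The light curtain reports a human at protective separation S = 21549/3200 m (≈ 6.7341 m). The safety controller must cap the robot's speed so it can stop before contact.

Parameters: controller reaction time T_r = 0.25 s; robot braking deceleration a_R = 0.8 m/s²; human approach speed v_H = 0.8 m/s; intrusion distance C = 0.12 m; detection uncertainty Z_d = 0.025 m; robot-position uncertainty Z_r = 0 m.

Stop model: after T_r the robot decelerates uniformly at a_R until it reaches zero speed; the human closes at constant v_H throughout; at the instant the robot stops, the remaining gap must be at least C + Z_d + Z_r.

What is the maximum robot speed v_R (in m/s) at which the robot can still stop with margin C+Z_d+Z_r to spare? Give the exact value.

quadratic (5/8)·v² + (5/4)·v + (-4089/640) = 0
  disc = (5/4)² − 4·(5/8)·(-4089/640) = 4489/256 ; √disc = 67/16
  v_R = (−(5/4) + 67/16) / (2·(5/8)) = 47/20 m/s
check:
T_s = v_R/a_R = (47/20)/(4/5) = 2.9375 s
reaction-phase robot travel = 2.3500·0.2500 = 0.5875 m
robot covers 2.3500·2.9375 − ½·0.8000·2.9375² = 3.4516 m while stopping
human over T_r+T_s: 0.8000·(0.2500+2.9375) = 2.5500 m
residual clearance needed = 0.1200+0.0250+0.0000 = 0.1450 m
sum ≈ 0.5875+3.4516+2.5500+0.1450 ≈ 6.7341 m = S ✓

v_R_max = 47/20 m/s = 2.3500 m/s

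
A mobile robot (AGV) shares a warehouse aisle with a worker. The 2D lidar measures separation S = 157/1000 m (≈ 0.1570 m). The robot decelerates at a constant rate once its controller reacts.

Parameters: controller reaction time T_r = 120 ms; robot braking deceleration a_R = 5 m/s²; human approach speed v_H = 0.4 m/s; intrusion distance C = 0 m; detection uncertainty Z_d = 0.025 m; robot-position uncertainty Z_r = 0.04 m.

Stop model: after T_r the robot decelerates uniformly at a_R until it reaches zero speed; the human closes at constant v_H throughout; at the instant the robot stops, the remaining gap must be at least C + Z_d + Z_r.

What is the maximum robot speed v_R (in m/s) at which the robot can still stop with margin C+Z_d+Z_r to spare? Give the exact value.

quadratic (1/10)·v² + (1/5)·v + (-11/250) = 0
  disc = (1/5)² − 4·(1/10)·(-11/250) = 36/625 ; √disc = 6/25
  v_R = (−(1/5) + 6/25) / (2·(1/10)) = 1/5 m/s
check:
stop time T_s = (1/5)/5 = 0.0400 s
reaction-phase robot travel = 0.2000·0.1200 = 0.0240 m
robot under decel: 0.2000²/(2·5.0000) = 0.0040 m
human over T_r+T_s: 0.4000·(0.1200+0.0400) = 0.0640 m
margins: 0.0000+0.0250+0.0400 = 0.0650 m
sum ≈ 0.0240+0.0040+0.0640+0.0650 ≈ 0.1570 m = S ✓

v_R_max = 1/5 m/s = 0.2000 m/s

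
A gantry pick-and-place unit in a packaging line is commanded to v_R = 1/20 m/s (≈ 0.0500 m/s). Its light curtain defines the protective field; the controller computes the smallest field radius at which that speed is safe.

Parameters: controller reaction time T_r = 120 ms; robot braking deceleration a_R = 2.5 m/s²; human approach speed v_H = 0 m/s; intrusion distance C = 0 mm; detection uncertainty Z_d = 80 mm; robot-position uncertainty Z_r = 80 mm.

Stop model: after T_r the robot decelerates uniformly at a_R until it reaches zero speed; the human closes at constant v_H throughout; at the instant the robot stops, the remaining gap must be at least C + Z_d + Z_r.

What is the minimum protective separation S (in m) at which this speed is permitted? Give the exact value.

T_s = v_R/a_R = (1/20)/(5/2) = 0.0200 s
reaction-phase robot travel = 0.0500·0.1200 = 0.0060 m
robot covers 0.0500·0.0200 − ½·2.5000·0.0200² = 0.0005 m while stopping
human closes 0.0000·0.1400 = 0.0000 m
margins: 0.0000+0.0800+0.0800 = 0.1600 m
S_min ≈ 0.0060+0.0005+0.0000+0.1600  ⇒  S_min = 333/2000 m

S_min = 333/2000 m = 0.1665 m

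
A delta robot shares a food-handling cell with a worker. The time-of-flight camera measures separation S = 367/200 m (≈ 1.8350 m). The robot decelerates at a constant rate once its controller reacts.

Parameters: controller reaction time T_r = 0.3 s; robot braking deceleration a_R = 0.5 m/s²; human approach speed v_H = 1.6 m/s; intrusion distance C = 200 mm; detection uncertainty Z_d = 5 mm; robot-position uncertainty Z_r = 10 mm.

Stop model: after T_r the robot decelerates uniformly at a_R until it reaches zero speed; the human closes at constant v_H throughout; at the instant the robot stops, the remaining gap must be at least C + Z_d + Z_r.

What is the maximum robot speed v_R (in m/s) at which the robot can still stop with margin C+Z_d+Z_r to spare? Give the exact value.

collect terms ⇒ (1)·v_R² + (7/2)·v_R + (-57/50) = 0
  disc = (7/2)² − 4·(1)·(-57/50) = 1681/100 ; √disc = 41/10
  v_R = (−(7/2) + 41/10) / (2·(1)) = 3/10 m/s
check:
braking lasts T_s = (3/10)/(1/2) = 0.6000 s
robot in T_r: 0.3000·0.3000 = 0.0900 m
robot under decel: 0.3000²/(2·0.5000) = 0.0900 m
person approaches 1.6000·(0.3000+0.6000) = 1.4400 m
margins: 0.2000+0.0050+0.0100 = 0.2150 m
sum ≈ 0.0900+0.0900+1.4400+0.2150 ≈ 1.8350 m = S ✓

v_R_max = 3/10 m/s = 0.3000 m/s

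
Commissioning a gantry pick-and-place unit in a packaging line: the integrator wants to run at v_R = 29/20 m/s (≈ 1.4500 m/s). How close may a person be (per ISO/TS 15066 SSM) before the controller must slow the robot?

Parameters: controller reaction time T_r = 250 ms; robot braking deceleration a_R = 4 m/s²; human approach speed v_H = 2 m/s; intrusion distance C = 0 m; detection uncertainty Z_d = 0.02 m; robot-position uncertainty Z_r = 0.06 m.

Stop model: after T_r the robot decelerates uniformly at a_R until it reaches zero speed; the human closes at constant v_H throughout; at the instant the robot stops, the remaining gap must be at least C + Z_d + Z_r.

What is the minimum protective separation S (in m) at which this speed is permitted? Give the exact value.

braking lasts T_s = (29/20)/4 = 0.3625 s
robot in T_r: 1.4500·0.2500 = 0.3625 m
robot covers 1.4500·0.3625 − ½·4.0000·0.3625² = 0.2628 m while stopping
human closes 2.0000·0.6125 = 1.2250 m
margins: 0.0000+0.0200+0.0600 = 0.0800 m
S_min ≈ 0.3625+0.2628+1.2250+0.0800  ⇒  S_min = 6177/3200 m

S_min = 6177/3200 m = 1.9303 m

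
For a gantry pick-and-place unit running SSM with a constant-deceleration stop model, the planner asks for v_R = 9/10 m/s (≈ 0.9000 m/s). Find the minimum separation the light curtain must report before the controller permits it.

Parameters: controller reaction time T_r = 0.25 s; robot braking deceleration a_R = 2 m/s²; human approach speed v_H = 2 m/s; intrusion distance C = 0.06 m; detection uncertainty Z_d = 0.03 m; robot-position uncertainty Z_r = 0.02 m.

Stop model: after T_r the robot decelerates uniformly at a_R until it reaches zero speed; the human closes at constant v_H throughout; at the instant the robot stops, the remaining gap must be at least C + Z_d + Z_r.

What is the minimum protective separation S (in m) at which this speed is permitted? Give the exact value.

braking lasts T_s = (9/10)/2 = 0.4500 s
robot in T_r: 0.9000·0.2500 = 0.2250 m
robot covers 0.9000·0.4500 − ½·2.0000·0.4500² = 0.2025 m while stopping
human over T_r+T_s: 2.0000·(0.2500+0.4500) = 1.4000 m
residual clearance needed = 0.0600+0.0300+0.0200 = 0.1100 m
S_min ≈ 0.2250+0.2025+1.4000+0.1100  ⇒  S_min = 31/16 m

S_min = 31/16 m = 1.9375 m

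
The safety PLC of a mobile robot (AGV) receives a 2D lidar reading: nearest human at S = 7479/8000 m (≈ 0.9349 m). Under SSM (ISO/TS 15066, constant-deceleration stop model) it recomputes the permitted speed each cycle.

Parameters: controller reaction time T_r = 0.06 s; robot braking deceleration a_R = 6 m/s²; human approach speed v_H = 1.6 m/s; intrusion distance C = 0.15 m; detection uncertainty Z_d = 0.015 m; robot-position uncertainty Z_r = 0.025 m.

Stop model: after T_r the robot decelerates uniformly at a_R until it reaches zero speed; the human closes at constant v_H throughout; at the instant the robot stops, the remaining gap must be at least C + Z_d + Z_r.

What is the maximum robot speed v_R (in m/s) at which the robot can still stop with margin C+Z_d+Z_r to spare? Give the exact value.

v_R_max = 29/20 m/s = 1.4500 m/s

collect terms ⇒ (1/12)·v_R² + (49/150)·v_R + (-5191/8000) = 0
  disc = (49/150)² − 4·(1/12)·(-5191/8000) = 116281/360000 ; √disc = 341/600
  v_R = (−(49/150) + 341/600) / (2·(1/12)) = 29/20 m/s
check:
braking lasts T_s = (29/20)/6 = 0.2417 s
robot covers v_R·T_r = 1.4500·0.0600 = 0.0870 m before braking
robot under decel: 1.4500²/(2·6.0000) = 0.1752 m
human over T_r+T_s: 1.6000·(0.0600+0.2417) = 0.4827 m
margins: 0.1500+0.0150+0.0250 = 0.1900 m
sum ≈ 0.0870+0.1752+0.4827+0.1900 ≈ 0.9349 m = S ✓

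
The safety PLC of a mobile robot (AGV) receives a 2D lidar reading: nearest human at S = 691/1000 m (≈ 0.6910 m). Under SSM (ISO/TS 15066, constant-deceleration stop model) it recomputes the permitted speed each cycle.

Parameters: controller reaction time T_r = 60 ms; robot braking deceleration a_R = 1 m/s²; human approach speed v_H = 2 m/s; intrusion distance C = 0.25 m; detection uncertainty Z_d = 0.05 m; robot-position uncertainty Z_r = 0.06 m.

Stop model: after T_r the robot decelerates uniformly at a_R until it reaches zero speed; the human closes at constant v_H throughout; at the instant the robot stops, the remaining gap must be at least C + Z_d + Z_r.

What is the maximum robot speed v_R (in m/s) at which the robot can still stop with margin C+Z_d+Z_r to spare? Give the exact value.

collect terms ⇒ (1/2)·v_R² + (103/50)·v_R + (-211/1000) = 0
  disc = (103/50)² − 4·(1/2)·(-211/1000) = 2916/625 ; √disc = 54/25
  v_R = (−(103/50) + 54/25) / (2·(1/2)) = 1/10 m/s
check:
stop time T_s = (1/10)/1 = 0.1000 s
robot in T_r: 0.1000·0.0600 = 0.0060 m
braking distance = 0.1000²/(2·1.0000) = 0.0050 m
human over T_r+T_s: 2.0000·(0.0600+0.1000) = 0.3200 m
margins: 0.2500+0.0500+0.0600 = 0.3600 m
sum ≈ 0.0060+0.0050+0.3200+0.3600 ≈ 0.6910 m = S ✓

v_R_max = 1/10 m/s = 0.1000 m/s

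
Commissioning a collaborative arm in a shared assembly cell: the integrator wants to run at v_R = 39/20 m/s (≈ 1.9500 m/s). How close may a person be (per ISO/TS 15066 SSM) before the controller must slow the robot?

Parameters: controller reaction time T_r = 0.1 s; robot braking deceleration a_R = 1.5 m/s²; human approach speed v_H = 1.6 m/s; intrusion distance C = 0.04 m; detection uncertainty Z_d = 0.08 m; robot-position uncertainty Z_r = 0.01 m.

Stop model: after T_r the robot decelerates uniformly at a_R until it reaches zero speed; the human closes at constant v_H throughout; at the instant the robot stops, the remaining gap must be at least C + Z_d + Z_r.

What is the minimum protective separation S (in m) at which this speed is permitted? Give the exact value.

S_min = 1533/400 m = 3.8325 m

stop time T_s = (39/20)/(3/2) = 1.3000 s
robot covers v_R·T_r = 1.9500·0.1000 = 0.1950 m before braking
braking distance = 1.9500²/(2·1.5000) = 1.2675 m
person approaches 1.6000·(0.1000+1.3000) = 2.2400 m
C+Z_d+Z_r = 0.0400+0.0800+0.0100 = 0.1300 m
S_min ≈ 0.1950+1.2675+2.2400+0.1300  ⇒  S_min = 1533/400 m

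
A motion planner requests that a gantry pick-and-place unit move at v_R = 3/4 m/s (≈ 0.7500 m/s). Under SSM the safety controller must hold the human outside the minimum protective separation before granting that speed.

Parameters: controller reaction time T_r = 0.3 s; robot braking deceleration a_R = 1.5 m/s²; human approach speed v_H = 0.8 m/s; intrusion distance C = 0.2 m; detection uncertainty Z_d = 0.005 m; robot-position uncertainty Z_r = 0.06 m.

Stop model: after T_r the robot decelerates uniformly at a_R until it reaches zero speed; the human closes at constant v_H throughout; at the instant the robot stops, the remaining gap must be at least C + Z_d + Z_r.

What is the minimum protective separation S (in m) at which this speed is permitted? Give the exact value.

T_s = v_R/a_R = (3/4)/(3/2) = 0.5000 s
reaction-phase robot travel = 0.7500·0.3000 = 0.2250 m
braking distance = 0.7500²/(2·1.5000) = 0.1875 m
person approaches 0.8000·(0.3000+0.5000) = 0.6400 m
C+Z_d+Z_r = 0.2000+0.0050+0.0600 = 0.2650 m
S_min ≈ 0.2250+0.1875+0.6400+0.2650  ⇒  S_min = 527/400 m

S_min = 527/400 m = 1.3175 m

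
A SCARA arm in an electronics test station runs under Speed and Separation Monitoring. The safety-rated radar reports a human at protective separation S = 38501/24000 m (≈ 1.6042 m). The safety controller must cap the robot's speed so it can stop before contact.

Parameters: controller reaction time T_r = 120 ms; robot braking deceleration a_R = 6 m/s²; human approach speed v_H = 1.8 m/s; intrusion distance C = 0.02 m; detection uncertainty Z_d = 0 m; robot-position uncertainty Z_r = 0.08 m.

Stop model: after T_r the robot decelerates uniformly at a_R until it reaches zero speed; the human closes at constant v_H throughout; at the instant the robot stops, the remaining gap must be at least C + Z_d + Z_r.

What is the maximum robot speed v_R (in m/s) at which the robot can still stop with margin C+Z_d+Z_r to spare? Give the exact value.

v_R_max = 43/20 m/s = 2.1500 m/s

quadratic (1/12)·v² + (21/50)·v + (-30917/24000) = 0
  disc = (21/50)² − 4·(1/12)·(-30917/24000) = 218089/360000 ; √disc = 467/600
  v_R = (−(21/50) + 467/600) / (2·(1/12)) = 43/20 m/s
check:
braking lasts T_s = (43/20)/6 = 0.3583 s
robot in T_r: 2.1500·0.1200 = 0.2580 m
braking distance = 2.1500²/(2·6.0000) = 0.3852 m
person approaches 1.8000·(0.1200+0.3583) = 0.8610 m
C+Z_d+Z_r = 0.0200+0.0000+0.0800 = 0.1000 m
sum ≈ 0.2580+0.3852+0.8610+0.1000 ≈ 1.6042 m = S ✓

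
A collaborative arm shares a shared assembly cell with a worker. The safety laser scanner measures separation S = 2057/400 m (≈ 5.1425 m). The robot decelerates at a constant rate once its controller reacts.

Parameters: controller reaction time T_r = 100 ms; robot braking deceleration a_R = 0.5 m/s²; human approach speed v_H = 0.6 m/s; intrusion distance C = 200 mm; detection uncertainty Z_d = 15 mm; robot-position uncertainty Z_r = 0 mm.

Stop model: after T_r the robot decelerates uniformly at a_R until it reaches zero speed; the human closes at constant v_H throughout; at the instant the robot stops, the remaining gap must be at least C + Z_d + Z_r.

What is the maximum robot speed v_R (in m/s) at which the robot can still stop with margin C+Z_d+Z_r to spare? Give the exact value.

at the boundary: (1)·v² + (13/10)·v + (-1947/400) = 0
  disc = (13/10)² − 4·(1)·(-1947/400) = 529/25 ; √disc = 23/5
  v_R = (−(13/10) + 23/5) / (2·(1)) = 33/20 m/s
check:
T_s = v_R/a_R = (33/20)/(1/2) = 3.3000 s
robot in T_r: 1.6500·0.1000 = 0.1650 m
robot covers 1.6500·3.3000 − ½·0.5000·3.3000² = 2.7225 m while stopping
human over T_r+T_s: 0.6000·(0.1000+3.3000) = 2.0400 m
C+Z_d+Z_r = 0.2000+0.0150+0.0000 = 0.2150 m
sum ≈ 0.1650+2.7225+2.0400+0.2150 ≈ 5.1425 m = S ✓

v_R_max = 33/20 m/s = 1.6500 m/s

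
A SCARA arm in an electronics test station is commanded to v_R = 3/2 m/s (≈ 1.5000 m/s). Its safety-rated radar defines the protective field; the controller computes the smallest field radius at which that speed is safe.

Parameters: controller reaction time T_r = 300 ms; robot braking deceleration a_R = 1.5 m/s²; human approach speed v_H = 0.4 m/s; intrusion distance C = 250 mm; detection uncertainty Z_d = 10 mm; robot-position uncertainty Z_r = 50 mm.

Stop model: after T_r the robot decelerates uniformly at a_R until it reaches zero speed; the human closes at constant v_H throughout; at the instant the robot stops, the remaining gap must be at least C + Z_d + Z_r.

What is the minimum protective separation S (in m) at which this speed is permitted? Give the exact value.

T_s = v_R/a_R = (3/2)/(3/2) = 1.0000 s
robot in T_r: 1.5000·0.3000 = 0.4500 m
robot under decel: 1.5000²/(2·1.5000) = 0.7500 m
human over T_r+T_s: 0.4000·(0.3000+1.0000) = 0.5200 m
C+Z_d+Z_r = 0.2500+0.0100+0.0500 = 0.3100 m
S_min ≈ 0.4500+0.7500+0.5200+0.3100  ⇒  S_min = 203/100 m

S_min = 203/100 m = 2.0300 m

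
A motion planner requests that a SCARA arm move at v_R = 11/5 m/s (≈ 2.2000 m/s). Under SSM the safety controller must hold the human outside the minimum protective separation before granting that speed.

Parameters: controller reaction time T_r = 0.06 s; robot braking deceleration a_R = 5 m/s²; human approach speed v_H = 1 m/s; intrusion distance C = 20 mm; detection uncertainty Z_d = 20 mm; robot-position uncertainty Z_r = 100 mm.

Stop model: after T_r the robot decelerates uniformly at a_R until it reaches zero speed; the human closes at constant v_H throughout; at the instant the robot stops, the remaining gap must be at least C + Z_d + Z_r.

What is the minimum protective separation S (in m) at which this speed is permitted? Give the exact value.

S_min = 157/125 m = 1.2560 m

stop time T_s = (11/5)/5 = 0.4400 s
reaction-phase robot travel = 2.2000·0.0600 = 0.1320 m
robot under decel: 2.2000²/(2·5.0000) = 0.4840 m
human over T_r+T_s: 1.0000·(0.0600+0.4400) = 0.5000 m
margins: 0.0200+0.0200+0.1000 = 0.1400 m
S_min ≈ 0.1320+0.4840+0.5000+0.1400  ⇒  S_min = 157/125 m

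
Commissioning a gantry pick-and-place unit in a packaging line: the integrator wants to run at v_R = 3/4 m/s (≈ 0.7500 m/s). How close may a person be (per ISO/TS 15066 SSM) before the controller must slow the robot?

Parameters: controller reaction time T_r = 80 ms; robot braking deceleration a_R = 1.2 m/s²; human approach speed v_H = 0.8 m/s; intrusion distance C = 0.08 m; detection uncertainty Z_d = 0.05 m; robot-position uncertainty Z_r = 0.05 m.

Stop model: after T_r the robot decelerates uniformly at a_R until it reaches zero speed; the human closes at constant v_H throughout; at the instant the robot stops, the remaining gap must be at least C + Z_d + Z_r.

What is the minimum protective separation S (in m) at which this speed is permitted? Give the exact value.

S_min = 8307/8000 m = 1.0384 m

stop time T_s = (3/4)/(6/5) = 0.6250 s
reaction-phase robot travel = 0.7500·0.0800 = 0.0600 m
braking distance = 0.7500²/(2·1.2000) = 0.2344 m
person approaches 0.8000·(0.0800+0.6250) = 0.5640 m
residual clearance needed = 0.0800+0.0500+0.0500 = 0.1800 m
S_min ≈ 0.0600+0.2344+0.5640+0.1800  ⇒  S_min = 8307/8000 m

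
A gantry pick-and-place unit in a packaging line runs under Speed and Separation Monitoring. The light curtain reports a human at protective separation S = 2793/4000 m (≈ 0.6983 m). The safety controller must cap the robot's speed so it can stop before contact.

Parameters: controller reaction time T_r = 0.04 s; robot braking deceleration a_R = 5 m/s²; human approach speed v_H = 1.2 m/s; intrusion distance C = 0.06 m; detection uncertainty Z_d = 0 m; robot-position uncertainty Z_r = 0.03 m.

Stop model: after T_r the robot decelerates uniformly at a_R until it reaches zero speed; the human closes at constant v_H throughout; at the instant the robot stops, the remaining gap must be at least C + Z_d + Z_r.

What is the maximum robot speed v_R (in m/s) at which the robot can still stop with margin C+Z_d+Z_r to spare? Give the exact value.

v_R_max = 27/20 m/s = 1.3500 m/s

collect terms ⇒ (1/10)·v_R² + (7/25)·v_R + (-2241/4000) = 0
  disc = (7/25)² − 4·(1/10)·(-2241/4000) = 121/400 ; √disc = 11/20
  v_R = (−(7/25) + 11/20) / (2·(1/10)) = 27/20 m/s
check:
T_s = v_R/a_R = (27/20)/5 = 0.2700 s
robot in T_r: 1.3500·0.0400 = 0.0540 m
robot under decel: 1.3500²/(2·5.0000) = 0.1822 m
human over T_r+T_s: 1.2000·(0.0400+0.2700) = 0.3720 m
residual clearance needed = 0.0600+0.0000+0.0300 = 0.0900 m
sum ≈ 0.0540+0.1822+0.3720+0.0900 ≈ 0.6983 m = S ✓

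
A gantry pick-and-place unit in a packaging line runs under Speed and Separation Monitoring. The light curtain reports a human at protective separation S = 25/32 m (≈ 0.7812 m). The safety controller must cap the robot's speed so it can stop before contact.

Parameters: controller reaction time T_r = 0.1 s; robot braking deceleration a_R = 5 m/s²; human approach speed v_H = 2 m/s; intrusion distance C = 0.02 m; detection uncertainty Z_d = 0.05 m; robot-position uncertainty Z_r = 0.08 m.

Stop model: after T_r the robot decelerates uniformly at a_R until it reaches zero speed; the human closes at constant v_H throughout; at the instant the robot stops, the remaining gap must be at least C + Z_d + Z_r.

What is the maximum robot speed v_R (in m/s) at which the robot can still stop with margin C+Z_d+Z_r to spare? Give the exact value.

v_R_max = 3/4 m/s = 0.7500 m/s

quadratic (1/10)·v² + (1/2)·v + (-69/160) = 0
  disc = (1/2)² − 4·(1/10)·(-69/160) = 169/400 ; √disc = 13/20
  v_R = (−(1/2) + 13/20) / (2·(1/10)) = 3/4 m/s
check:
T_s = v_R/a_R = (3/4)/5 = 0.1500 s
reaction-phase robot travel = 0.7500·0.1000 = 0.0750 m
robot under decel: 0.7500²/(2·5.0000) = 0.0563 m
human closes 2.0000·0.2500 = 0.5000 m
margins: 0.0200+0.0500+0.0800 = 0.1500 m
sum ≈ 0.0750+0.0563+0.5000+0.1500 ≈ 0.7812 m = S ✓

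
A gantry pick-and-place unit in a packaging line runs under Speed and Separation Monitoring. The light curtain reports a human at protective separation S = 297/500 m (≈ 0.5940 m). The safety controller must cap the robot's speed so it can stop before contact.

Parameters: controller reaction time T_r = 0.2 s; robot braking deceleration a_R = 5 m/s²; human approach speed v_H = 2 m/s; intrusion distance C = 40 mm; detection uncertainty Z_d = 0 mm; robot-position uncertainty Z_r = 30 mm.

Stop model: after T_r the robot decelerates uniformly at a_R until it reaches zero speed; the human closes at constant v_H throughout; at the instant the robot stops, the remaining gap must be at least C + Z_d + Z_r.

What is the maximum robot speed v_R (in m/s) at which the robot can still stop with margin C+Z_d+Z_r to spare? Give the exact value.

v_R_max = 1/5 m/s = 0.2000 m/s

quadratic (1/10)·v² + (3/5)·v + (-31/250) = 0
  disc = (3/5)² − 4·(1/10)·(-31/250) = 256/625 ; √disc = 16/25
  v_R = (−(3/5) + 16/25) / (2·(1/10)) = 1/5 m/s
check:
T_s = v_R/a_R = (1/5)/5 = 0.0400 s
reaction-phase robot travel = 0.2000·0.2000 = 0.0400 m
robot covers 0.2000·0.0400 − ½·5.0000·0.0400² = 0.0040 m while stopping
person approaches 2.0000·(0.2000+0.0400) = 0.4800 m
C+Z_d+Z_r = 0.0400+0.0000+0.0300 = 0.0700 m
sum ≈ 0.0400+0.0040+0.4800+0.0700 ≈ 0.5940 m = S ✓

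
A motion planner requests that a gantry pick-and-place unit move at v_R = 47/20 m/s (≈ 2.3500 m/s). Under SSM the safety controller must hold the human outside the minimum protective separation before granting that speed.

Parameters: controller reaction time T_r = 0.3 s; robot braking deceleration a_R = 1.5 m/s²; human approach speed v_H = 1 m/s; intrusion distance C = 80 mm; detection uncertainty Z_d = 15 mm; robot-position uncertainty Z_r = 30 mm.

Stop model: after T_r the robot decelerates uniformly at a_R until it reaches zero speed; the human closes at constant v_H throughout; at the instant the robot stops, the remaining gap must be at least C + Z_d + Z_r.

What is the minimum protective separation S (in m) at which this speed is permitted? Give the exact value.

braking lasts T_s = (47/20)/(3/2) = 1.5667 s
robot in T_r: 2.3500·0.3000 = 0.7050 m
robot covers 2.3500·1.5667 − ½·1.5000·1.5667² = 1.8408 m while stopping
person approaches 1.0000·(0.3000+1.5667) = 1.8667 m
margins: 0.0800+0.0150+0.0300 = 0.1250 m
S_min ≈ 0.7050+1.8408+1.8667+0.1250  ⇒  S_min = 363/80 m

S_min = 363/80 m = 4.5375 m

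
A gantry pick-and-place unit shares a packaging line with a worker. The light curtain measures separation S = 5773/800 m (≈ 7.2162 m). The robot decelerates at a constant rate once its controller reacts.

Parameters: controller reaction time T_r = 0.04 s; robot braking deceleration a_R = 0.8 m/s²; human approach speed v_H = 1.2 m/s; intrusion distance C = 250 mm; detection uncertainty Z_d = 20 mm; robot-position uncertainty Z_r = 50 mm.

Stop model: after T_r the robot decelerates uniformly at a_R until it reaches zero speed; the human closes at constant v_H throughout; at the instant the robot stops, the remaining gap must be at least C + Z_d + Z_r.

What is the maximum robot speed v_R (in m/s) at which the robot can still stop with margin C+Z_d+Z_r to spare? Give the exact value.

collect terms ⇒ (5/8)·v_R² + (77/50)·v_R + (-27393/4000) = 0
  disc = (77/50)² − 4·(5/8)·(-27393/4000) = 779689/40000 ; √disc = 883/200
  v_R = (−(77/50) + 883/200) / (2·(5/8)) = 23/10 m/s
check:
T_s = v_R/a_R = (23/10)/(4/5) = 2.8750 s
robot in T_r: 2.3000·0.0400 = 0.0920 m
robot covers 2.3000·2.8750 − ½·0.8000·2.8750² = 3.3062 m while stopping
person approaches 1.2000·(0.0400+2.8750) = 3.4980 m
residual clearance needed = 0.2500+0.0200+0.0500 = 0.3200 m
sum ≈ 0.0920+3.3062+3.4980+0.3200 ≈ 7.2162 m = S ✓

v_R_max = 23/10 m/s = 2.3000 m/s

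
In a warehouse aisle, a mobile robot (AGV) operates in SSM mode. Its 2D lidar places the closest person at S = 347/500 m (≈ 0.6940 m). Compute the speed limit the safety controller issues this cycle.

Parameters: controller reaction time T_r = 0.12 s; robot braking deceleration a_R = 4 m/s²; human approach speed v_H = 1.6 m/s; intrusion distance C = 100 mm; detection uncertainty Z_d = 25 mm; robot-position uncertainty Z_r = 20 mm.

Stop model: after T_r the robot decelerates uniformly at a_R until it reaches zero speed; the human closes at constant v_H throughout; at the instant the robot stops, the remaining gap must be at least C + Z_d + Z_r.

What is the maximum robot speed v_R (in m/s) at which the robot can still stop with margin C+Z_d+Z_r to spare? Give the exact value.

v_R_max = 3/5 m/s = 0.6000 m/s

at the boundary: (1/8)·v² + (13/25)·v + (-357/1000) = 0
  disc = (13/25)² − 4·(1/8)·(-357/1000) = 4489/10000 ; √disc = 67/100
  v_R = (−(13/25) + 67/100) / (2·(1/8)) = 3/5 m/s
check:
braking lasts T_s = (3/5)/4 = 0.1500 s
robot in T_r: 0.6000·0.1200 = 0.0720 m
robot under decel: 0.6000²/(2·4.0000) = 0.0450 m
human over T_r+T_s: 1.6000·(0.1200+0.1500) = 0.4320 m
C+Z_d+Z_r = 0.1000+0.0250+0.0200 = 0.1450 m
sum ≈ 0.0720+0.0450+0.4320+0.1450 ≈ 0.6940 m = S ✓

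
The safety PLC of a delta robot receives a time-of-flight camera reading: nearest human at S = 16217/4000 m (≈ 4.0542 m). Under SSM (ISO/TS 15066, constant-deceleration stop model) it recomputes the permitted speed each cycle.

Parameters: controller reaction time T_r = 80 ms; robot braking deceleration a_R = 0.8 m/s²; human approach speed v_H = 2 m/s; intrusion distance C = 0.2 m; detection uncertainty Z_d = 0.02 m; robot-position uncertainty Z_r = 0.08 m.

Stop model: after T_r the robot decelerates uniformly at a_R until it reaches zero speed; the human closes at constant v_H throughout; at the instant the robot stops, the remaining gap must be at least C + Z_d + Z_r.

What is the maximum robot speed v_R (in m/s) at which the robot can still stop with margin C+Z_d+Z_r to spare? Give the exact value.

v_R_max = 11/10 m/s = 1.1000 m/s

collect terms ⇒ (5/8)·v_R² + (129/50)·v_R + (-14377/4000) = 0
  disc = (129/50)² − 4·(5/8)·(-14377/4000) = 625681/40000 ; √disc = 791/200
  v_R = (−(129/50) + 791/200) / (2·(5/8)) = 11/10 m/s
check:
stop time T_s = (11/10)/(4/5) = 1.3750 s
reaction-phase robot travel = 1.1000·0.0800 = 0.0880 m
robot covers 1.1000·1.3750 − ½·0.8000·1.3750² = 0.7562 m while stopping
human closes 2.0000·1.4550 = 2.9100 m
margins: 0.2000+0.0200+0.0800 = 0.3000 m
sum ≈ 0.0880+0.7562+2.9100+0.3000 ≈ 4.0542 m = S ✓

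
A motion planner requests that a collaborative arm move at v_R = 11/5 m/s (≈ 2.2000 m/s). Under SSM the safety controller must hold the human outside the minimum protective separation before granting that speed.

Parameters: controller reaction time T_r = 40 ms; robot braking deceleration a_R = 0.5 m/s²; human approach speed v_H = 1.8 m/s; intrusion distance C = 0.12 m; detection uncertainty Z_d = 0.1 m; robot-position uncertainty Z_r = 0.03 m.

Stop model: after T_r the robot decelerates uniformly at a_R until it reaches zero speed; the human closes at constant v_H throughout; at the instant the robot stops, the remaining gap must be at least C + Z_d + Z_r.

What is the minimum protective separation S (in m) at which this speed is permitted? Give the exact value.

braking lasts T_s = (11/5)/(1/2) = 4.4000 s
robot covers v_R·T_r = 2.2000·0.0400 = 0.0880 m before braking
braking distance = 2.2000²/(2·0.5000) = 4.8400 m
person approaches 1.8000·(0.0400+4.4000) = 7.9920 m
margins: 0.1200+0.1000+0.0300 = 0.2500 m
S_min ≈ 0.0880+4.8400+7.9920+0.2500  ⇒  S_min = 1317/100 m

S_min = 1317/100 m = 13.1700 m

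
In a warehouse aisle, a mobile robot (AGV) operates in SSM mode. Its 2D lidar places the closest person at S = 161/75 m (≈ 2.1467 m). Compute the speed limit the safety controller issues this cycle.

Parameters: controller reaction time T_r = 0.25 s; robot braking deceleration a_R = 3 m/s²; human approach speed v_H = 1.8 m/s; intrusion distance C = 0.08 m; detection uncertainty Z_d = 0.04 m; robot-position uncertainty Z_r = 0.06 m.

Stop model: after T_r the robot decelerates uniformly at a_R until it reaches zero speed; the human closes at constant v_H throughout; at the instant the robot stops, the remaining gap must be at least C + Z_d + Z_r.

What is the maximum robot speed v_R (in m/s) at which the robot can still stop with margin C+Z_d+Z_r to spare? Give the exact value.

quadratic (1/6)·v² + (17/20)·v + (-91/60) = 0
  disc = (17/20)² − 4·(1/6)·(-91/60) = 6241/3600 ; √disc = 79/60
  v_R = (−(17/20) + 79/60) / (2·(1/6)) = 7/5 m/s
check:
T_s = v_R/a_R = (7/5)/3 = 0.4667 s
robot in T_r: 1.4000·0.2500 = 0.3500 m
robot under decel: 1.4000²/(2·3.0000) = 0.3267 m
human over T_r+T_s: 1.8000·(0.2500+0.4667) = 1.2900 m
residual clearance needed = 0.0800+0.0400+0.0600 = 0.1800 m
sum ≈ 0.3500+0.3267+1.2900+0.1800 ≈ 2.1467 m = S ✓

v_R_max = 7/5 m/s = 1.4000 m/s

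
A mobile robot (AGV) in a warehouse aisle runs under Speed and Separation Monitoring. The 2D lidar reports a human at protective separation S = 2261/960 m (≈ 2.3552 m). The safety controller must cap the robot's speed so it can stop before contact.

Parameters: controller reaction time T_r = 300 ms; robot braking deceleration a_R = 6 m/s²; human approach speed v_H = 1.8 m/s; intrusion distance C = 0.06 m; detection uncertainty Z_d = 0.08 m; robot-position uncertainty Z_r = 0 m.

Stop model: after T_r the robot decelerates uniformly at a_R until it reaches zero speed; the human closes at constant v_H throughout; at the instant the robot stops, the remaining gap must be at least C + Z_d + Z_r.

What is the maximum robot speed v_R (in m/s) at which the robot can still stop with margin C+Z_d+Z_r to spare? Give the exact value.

quadratic (1/12)·v² + (3/5)·v + (-8041/4800) = 0
  disc = (3/5)² − 4·(1/12)·(-8041/4800) = 529/576 ; √disc = 23/24
  v_R = (−(3/5) + 23/24) / (2·(1/12)) = 43/20 m/s
check:
stop time T_s = (43/20)/6 = 0.3583 s
robot covers v_R·T_r = 2.1500·0.3000 = 0.6450 m before braking
braking distance = 2.1500²/(2·6.0000) = 0.3852 m
human over T_r+T_s: 1.8000·(0.3000+0.3583) = 1.1850 m
margins: 0.0600+0.0800+0.0000 = 0.1400 m
sum ≈ 0.6450+0.3852+1.1850+0.1400 ≈ 2.3552 m = S ✓

v_R_max = 43/20 m/s = 2.1500 m/s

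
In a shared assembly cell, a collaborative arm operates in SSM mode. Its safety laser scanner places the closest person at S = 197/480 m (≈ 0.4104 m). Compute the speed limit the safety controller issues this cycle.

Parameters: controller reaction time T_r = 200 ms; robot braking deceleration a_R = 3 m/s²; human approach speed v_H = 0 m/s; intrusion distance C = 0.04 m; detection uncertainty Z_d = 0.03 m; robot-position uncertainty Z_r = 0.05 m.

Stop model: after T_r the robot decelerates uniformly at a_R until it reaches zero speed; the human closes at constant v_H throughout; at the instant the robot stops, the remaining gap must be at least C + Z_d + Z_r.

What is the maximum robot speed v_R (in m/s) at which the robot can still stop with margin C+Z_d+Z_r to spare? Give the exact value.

v_R_max = 17/20 m/s = 0.8500 m/s

quadratic (1/6)·v² + (1/5)·v + (-697/2400) = 0
  disc = (1/5)² − 4·(1/6)·(-697/2400) = 841/3600 ; √disc = 29/60
  v_R = (−(1/5) + 29/60) / (2·(1/6)) = 17/20 m/s
check:
braking lasts T_s = (17/20)/3 = 0.2833 s
robot covers v_R·T_r = 0.8500·0.2000 = 0.1700 m before braking
braking distance = 0.8500²/(2·3.0000) = 0.1204 m
human closes 0.0000·0.4833 = 0.0000 m
margins: 0.0400+0.0300+0.0500 = 0.1200 m
sum ≈ 0.1700+0.1204+0.0000+0.1200 ≈ 0.4104 m = S ✓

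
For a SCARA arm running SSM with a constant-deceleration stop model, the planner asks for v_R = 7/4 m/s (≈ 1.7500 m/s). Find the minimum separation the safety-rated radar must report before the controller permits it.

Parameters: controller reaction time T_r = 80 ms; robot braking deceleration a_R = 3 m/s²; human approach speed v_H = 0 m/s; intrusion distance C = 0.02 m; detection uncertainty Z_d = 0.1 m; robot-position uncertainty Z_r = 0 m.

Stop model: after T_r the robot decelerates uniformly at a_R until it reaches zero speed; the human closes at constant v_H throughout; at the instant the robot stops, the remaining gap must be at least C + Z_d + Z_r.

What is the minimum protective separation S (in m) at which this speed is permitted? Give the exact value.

T_s = v_R/a_R = (7/4)/3 = 0.5833 s
robot in T_r: 1.7500·0.0800 = 0.1400 m
robot covers 1.7500·0.5833 − ½·3.0000·0.5833² = 0.5104 m while stopping
human closes 0.0000·0.6633 = 0.0000 m
residual clearance needed = 0.0200+0.1000+0.0000 = 0.1200 m
S_min ≈ 0.1400+0.5104+0.0000+0.1200  ⇒  S_min = 1849/2400 m

S_min = 1849/2400 m = 0.7704 m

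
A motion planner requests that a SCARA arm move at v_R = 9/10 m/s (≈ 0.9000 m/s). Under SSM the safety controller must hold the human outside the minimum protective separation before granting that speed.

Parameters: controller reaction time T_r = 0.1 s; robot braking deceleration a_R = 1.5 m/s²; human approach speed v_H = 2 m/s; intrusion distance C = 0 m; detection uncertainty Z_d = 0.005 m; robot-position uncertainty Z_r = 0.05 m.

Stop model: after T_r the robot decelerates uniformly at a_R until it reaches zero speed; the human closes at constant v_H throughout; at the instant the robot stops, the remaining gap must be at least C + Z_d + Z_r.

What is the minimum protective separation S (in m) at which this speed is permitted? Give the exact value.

braking lasts T_s = (9/10)/(3/2) = 0.6000 s
robot covers v_R·T_r = 0.9000·0.1000 = 0.0900 m before braking
robot covers 0.9000·0.6000 − ½·1.5000·0.6000² = 0.2700 m while stopping
human closes 2.0000·0.7000 = 1.4000 m
margins: 0.0000+0.0050+0.0500 = 0.0550 m
S_min ≈ 0.0900+0.2700+1.4000+0.0550  ⇒  S_min = 363/200 m

S_min = 363/200 m = 1.8150 m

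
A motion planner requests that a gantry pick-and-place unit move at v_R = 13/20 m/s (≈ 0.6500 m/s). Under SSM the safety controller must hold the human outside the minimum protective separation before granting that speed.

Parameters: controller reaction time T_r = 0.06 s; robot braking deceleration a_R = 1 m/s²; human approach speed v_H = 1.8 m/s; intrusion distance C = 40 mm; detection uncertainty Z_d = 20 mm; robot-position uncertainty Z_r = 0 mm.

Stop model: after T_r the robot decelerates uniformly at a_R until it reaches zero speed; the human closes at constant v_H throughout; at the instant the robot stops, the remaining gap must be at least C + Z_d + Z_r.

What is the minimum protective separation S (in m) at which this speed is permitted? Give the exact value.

stop time T_s = (13/20)/1 = 0.6500 s
robot covers v_R·T_r = 0.6500·0.0600 = 0.0390 m before braking
braking distance = 0.6500²/(2·1.0000) = 0.2112 m
human closes 1.8000·0.7100 = 1.2780 m
residual clearance needed = 0.0400+0.0200+0.0000 = 0.0600 m
S_min ≈ 0.0390+0.2112+1.2780+0.0600  ⇒  S_min = 6353/4000 m

S_min = 6353/4000 m = 1.5882 m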